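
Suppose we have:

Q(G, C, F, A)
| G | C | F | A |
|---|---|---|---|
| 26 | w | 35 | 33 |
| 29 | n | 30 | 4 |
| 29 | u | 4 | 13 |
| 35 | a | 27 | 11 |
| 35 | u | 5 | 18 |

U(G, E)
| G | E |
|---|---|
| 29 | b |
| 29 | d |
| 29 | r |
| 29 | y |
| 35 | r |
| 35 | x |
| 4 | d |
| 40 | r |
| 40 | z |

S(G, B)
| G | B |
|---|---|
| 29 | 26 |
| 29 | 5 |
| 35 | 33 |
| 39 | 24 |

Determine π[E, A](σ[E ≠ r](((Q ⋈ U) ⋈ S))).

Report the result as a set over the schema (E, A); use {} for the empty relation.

Natural join on G: {(29, n, 30, 4, b), (29, n, 30, 4, d), (29, n, 30, 4, r), (29, n, 30, 4, y), (29, u, 4, 13, b), (29, u, 4, 13, d), (29, u, 4, 13, r), (29, u, 4, 13, y), (35, a, 27, 11, r), (35, a, 27, 11, x), (35, u, 5, 18, r), (35, u, 5, 18, x)}
Natural join on G: {(29, n, 30, 4, b, 26), (29, n, 30, 4, b, 5), (29, n, 30, 4, d, 26), (29, n, 30, 4, d, 5), (29, n, 30, 4, r, 26), (29, n, 30, 4, r, 5), (29, n, 30, 4, y, 26), (29, n, 30, 4, y, 5), (29, u, 4, 13, b, 26), (29, u, 4, 13, b, 5), (29, u, 4, 13, d, 26), (29, u, 4, 13, d, 5), (29, u, 4, 13, r, 26), (29, u, 4, 13, r, 5), (29, u, 4, 13, y, 26), (29, u, 4, 13, y, 5), (35, a, 27, 11, r, 33), (35, a, 27, 11, x, 33), (35, u, 5, 18, r, 33), (35, u, 5, 18, x, 33)}
Selection E ≠ r: {(29, n, 30, 4, b, 26), (29, n, 30, 4, b, 5), (29, n, 30, 4, d, 26), (29, n, 30, 4, d, 5), (29, n, 30, 4, y, 26), (29, n, 30, 4, y, 5), (29, u, 4, 13, b, 26), (29, u, 4, 13, b, 5), (29, u, 4, 13, d, 26), (29, u, 4, 13, d, 5), (29, u, 4, 13, y, 26), (29, u, 4, 13, y, 5), (35, a, 27, 11, x, 33), (35, u, 5, 18, x, 33)}
π_{E, A} gives {(b, 13), (b, 4), (d, 13), (d, 4), (x, 11), (x, 18), (y, 13), (y, 4)} (6 duplicate(s) eliminated).

{(b, 13), (b, 4), (d, 13), (d, 4), (x, 11), (x, 18), (y, 13), (y, 4)}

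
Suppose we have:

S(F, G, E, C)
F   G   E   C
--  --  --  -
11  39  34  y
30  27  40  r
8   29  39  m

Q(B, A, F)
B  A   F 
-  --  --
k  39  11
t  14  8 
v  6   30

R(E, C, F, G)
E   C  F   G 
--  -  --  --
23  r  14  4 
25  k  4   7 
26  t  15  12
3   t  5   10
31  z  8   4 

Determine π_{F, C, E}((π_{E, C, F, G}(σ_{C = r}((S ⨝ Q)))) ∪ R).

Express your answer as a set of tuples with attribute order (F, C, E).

{(14, r, 23), (15, t, 26), (30, r, 40), (4, k, 25), (5, t, 3), (8, z, 31)}

S ⋈ Q (natural join on F): {(11, 39, 34, y, k, 39), (30, 27, 40, r, v, 6), (8, 29, 39, m, t, 14)}
Apply σ_{C = r}; surviving tuples: {(30, 27, 40, r, v, 6)}
π_{E, C, F, G} gives {(40, r, 30, 27)}.
Union: {(40, r, 30, 27)} with {(23, r, 14, 4), (25, k, 4, 7), (26, t, 15, 12), (3, t, 5, 10), (31, z, 8, 4)} → {(23, r, 14, 4), (25, k, 4, 7), (26, t, 15, 12), (3, t, 5, 10), (31, z, 8, 4), (40, r, 30, 27)}
π_{F, C, E} gives {(14, r, 23), (15, t, 26), (30, r, 40), (4, k, 25), (5, t, 3), (8, z, 31)}.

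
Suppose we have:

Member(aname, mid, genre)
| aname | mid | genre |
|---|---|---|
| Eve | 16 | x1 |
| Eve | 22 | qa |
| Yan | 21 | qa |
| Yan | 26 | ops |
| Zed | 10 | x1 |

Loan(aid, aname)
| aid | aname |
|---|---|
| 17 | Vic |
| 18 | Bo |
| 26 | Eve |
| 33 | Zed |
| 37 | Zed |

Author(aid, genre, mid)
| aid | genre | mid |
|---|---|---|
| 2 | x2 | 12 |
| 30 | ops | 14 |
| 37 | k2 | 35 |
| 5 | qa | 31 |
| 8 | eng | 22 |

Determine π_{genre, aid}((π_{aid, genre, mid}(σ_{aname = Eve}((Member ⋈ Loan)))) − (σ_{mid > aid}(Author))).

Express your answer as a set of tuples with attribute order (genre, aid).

Natural join on aname: {(Eve, 16, x1, 26), (Eve, 22, qa, 26), (Zed, 10, x1, 33), (Zed, 10, x1, 37)}
Filtering on aname = Eve leaves {(Eve, 16, x1, 26), (Eve, 22, qa, 26)}.
π_{aid, genre, mid} gives {(26, qa, 22), (26, x1, 16)}.
Filtering on mid > aid leaves {(2, x2, 12), (5, qa, 31), (8, eng, 22)}.
Difference: {(26, qa, 22), (26, x1, 16)} with {(2, x2, 12), (5, qa, 31), (8, eng, 22)} → {(26, qa, 22), (26, x1, 16)}
π_{genre, aid} gives {(qa, 26), (x1, 26)}.

{(qa, 26), (x1, 26)}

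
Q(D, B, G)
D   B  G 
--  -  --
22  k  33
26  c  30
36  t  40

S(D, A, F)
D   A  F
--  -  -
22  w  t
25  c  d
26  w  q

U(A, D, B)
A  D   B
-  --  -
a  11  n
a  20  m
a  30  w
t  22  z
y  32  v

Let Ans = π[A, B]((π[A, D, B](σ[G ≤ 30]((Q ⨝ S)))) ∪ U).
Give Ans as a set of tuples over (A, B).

Natural join on D: {(22, k, 33, w, t), (26, c, 30, w, q)}
Filtering on G ≤ 30 leaves {(26, c, 30, w, q)}.
π[A, D, B]: project onto (A, D, B) → {(w, 26, c)}
Union: {(w, 26, c)} with {(a, 11, n), (a, 20, m), (a, 30, w), (t, 22, z), (y, 32, v)} → {(a, 11, n), (a, 20, m), (a, 30, w), (t, 22, z), (w, 26, c), (y, 32, v)}
π[A, B]: project onto (A, B) → {(a, m), (a, n), (a, w), (t, z), (w, c), (y, v)}

{(a, m), (a, n), (a, w), (t, z), (w, c), (y, v)}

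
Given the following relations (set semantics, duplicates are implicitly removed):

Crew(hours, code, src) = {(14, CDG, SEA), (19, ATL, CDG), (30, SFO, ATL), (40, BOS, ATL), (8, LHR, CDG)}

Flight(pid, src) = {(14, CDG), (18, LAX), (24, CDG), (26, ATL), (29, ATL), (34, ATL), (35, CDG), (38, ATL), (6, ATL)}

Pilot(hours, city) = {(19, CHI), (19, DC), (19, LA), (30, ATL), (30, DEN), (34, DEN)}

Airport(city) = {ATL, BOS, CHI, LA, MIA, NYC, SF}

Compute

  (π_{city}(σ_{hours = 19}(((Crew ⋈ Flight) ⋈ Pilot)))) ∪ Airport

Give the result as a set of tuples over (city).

{ATL, BOS, CHI, DC, LA, MIA, NYC, SF}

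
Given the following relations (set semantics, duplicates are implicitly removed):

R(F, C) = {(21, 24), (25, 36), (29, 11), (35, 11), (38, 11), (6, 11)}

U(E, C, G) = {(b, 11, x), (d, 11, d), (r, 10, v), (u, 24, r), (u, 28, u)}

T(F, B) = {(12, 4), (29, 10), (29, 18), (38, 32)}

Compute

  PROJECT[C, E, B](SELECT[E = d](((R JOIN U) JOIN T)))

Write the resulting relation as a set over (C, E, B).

Joining R and U on C yields {(21, 24, u, r), (29, 11, b, x), (29, 11, d, d), (35, 11, b, x), (35, 11, d, d), (38, 11, b, x), (38, 11, d, d), (6, 11, b, x), (6, 11, d, d)}.
Joining (R JOIN U) and T on F yields {(29, 11, b, x, 10), (29, 11, b, x, 18), (29, 11, d, d, 10), (29, 11, d, d, 18), (38, 11, b, x, 32), (38, 11, d, d, 32)}.
Filtering on E = d leaves {(29, 11, d, d, 10), (29, 11, d, d, 18), (38, 11, d, d, 32)}.
Keep only column(s) C, E, B: {(11, d, 10), (11, d, 18), (11, d, 32)}

{(11, d, 10), (11, d, 18), (11, d, 32)}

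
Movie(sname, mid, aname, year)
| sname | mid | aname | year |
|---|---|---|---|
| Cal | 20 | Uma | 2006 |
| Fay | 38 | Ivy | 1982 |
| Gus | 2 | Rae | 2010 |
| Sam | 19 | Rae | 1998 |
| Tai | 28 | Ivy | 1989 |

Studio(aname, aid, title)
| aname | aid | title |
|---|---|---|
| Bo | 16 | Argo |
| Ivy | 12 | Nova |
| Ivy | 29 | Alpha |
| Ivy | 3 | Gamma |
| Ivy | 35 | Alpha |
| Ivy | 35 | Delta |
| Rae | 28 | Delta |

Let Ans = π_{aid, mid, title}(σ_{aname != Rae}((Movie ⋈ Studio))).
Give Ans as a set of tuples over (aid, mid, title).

{(12, 28, Nova), (12, 38, Nova), (29, 28, Alpha), (29, 38, Alpha), (3, 28, Gamma), (3, 38, Gamma), (35, 28, Alpha), (35, 28, Delta), (35, 38, Alpha), (35, 38, Delta)}

Joining Movie and Studio on aname yields {(Fay, 38, Ivy, 1982, 12, Nova), (Fay, 38, Ivy, 1982, 29, Alpha), (Fay, 38, Ivy, 1982, 3, Gamma), (Fay, 38, Ivy, 1982, 35, Alpha), (Fay, 38, Ivy, 1982, 35, Delta), (Gus, 2, Rae, 2010, 28, Delta), (Sam, 19, Rae, 1998, 28, Delta), (Tai, 28, Ivy, 1989, 12, Nova), (Tai, 28, Ivy, 1989, 29, Alpha), (Tai, 28, Ivy, 1989, 3, Gamma), (Tai, 28, Ivy, 1989, 35, Alpha), (Tai, 28, Ivy, 1989, 35, Delta)}.
σ[aname != Rae]: keep tuples satisfying aname != Rae → {(Fay, 38, Ivy, 1982, 12, Nova), (Fay, 38, Ivy, 1982, 29, Alpha), (Fay, 38, Ivy, 1982, 3, Gamma), (Fay, 38, Ivy, 1982, 35, Alpha), (Fay, 38, Ivy, 1982, 35, Delta), (Tai, 28, Ivy, 1989, 12, Nova), (Tai, 28, Ivy, 1989, 29, Alpha), (Tai, 28, Ivy, 1989, 3, Gamma), (Tai, 28, Ivy, 1989, 35, Alpha), (Tai, 28, Ivy, 1989, 35, Delta)}
π[aid, mid, title]: project onto (aid, mid, title) → {(12, 28, Nova), (12, 38, Nova), (29, 28, Alpha), (29, 38, Alpha), (3, 28, Gamma), (3, 38, Gamma), (35, 28, Alpha), (35, 28, Delta), (35, 38, Alpha), (35, 38, Delta)}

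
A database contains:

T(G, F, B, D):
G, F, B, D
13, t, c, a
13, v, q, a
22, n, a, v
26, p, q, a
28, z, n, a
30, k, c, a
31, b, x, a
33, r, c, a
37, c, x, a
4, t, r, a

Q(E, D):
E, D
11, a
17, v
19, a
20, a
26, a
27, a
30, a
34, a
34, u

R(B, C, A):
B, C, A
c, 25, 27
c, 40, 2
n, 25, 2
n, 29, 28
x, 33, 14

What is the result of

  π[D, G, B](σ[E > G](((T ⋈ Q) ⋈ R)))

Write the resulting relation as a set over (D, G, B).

Joining T and Q on D yields {(13, t, c, a, 11), (13, t, c, a, 19), (13, t, c, a, 20), (13, t, c, a, 26), (13, t, c, a, 27), (13, t, c, a, 30), (13, t, c, a, 34), (13, v, q, a, 11), (13, v, q, a, 19), (13, v, q, a, 20), (13, v, q, a, 26), (13, v, q, a, 27), (13, v, q, a, 30), (13, v, q, a, 34), (22, n, a, v, 17), (26, p, q, a, 11), (26, p, q, a, 19), (26, p, q, a, 20), (26, p, q, a, 26), (26, p, q, a, 27), (26, p, q, a, 30), (26, p, q, a, 34), (28, z, n, a, 11), (28, z, n, a, 19), (28, z, n, a, 20), (28, z, n, a, 26), (28, z, n, a, 27), (28, z, n, a, 30), (28, z, n, a, 34), (30, k, c, a, 11), (30, k, c, a, 19), (30, k, c, a, 20), (30, k, c, a, 26), (30, k, c, a, 27), (30, k, c, a, 30), (30, k, c, a, 34), (31, b, x, a, 11), (31, b, x, a, 19), (31, b, x, a, 20), (31, b, x, a, 26), (31, b, x, a, 27), (31, b, x, a, 30), (31, b, x, a, 34), (33, r, c, a, 11), (33, r, c, a, 19), (33, r, c, a, 20), (33, r, c, a, 26), (33, r, c, a, 27), (33, r, c, a, 30), (33, r, c, a, 34), (37, c, x, a, 11), (37, c, x, a, 19), (37, c, x, a, 20), (37, c, x, a, 26), (37, c, x, a, 27), (37, c, x, a, 30), (37, c, x, a, 34), (4, t, r, a, 11), (4, t, r, a, 19), (4, t, r, a, 20), (4, t, r, a, 26), (4, t, r, a, 27), (4, t, r, a, 30), (4, t, r, a, 34)}.
Joining (T ⋈ Q) and R on B yields {(13, t, c, a, 11, 25, 27), (13, t, c, a, 11, 40, 2), (13, t, c, a, 19, 25, 27), (13, t, c, a, 19, 40, 2), (13, t, c, a, 20, 25, 27), (13, t, c, a, 20, 40, 2), (13, t, c, a, 26, 25, 27), (13, t, c, a, 26, 40, 2), (13, t, c, a, 27, 25, 27), (13, t, c, a, 27, 40, 2), (13, t, c, a, 30, 25, 27), (13, t, c, a, 30, 40, 2), (13, t, c, a, 34, 25, 27), (13, t, c, a, 34, 40, 2), (28, z, n, a, 11, 25, 2), (28, z, n, a, 11, 29, 28), (28, z, n, a, 19, 25, 2), (28, z, n, a, 19, 29, 28), (28, z, n, a, 20, 25, 2), (28, z, n, a, 20, 29, 28), (28, z, n, a, 26, 25, 2), (28, z, n, a, 26, 29, 28), (28, z, n, a, 27, 25, 2), (28, z, n, a, 27, 29, 28), (28, z, n, a, 30, 25, 2), (28, z, n, a, 30, 29, 28), (28, z, n, a, 34, 25, 2), (28, z, n, a, 34, 29, 28), (30, k, c, a, 11, 25, 27), (30, k, c, a, 11, 40, 2), (30, k, c, a, 19, 25, 27), (30, k, c, a, 19, 40, 2), (30, k, c, a, 20, 25, 27), (30, k, c, a, 20, 40, 2), (30, k, c, a, 26, 25, 27), (30, k, c, a, 26, 40, 2), (30, k, c, a, 27, 25, 27), (30, k, c, a, 27, 40, 2), (30, k, c, a, 30, 25, 27), (30, k, c, a, 30, 40, 2), (30, k, c, a, 34, 25, 27), (30, k, c, a, 34, 40, 2), (31, b, x, a, 11, 33, 14), (31, b, x, a, 19, 33, 14), (31, b, x, a, 20, 33, 14), (31, b, x, a, 26, 33, 14), (31, b, x, a, 27, 33, 14), (31, b, x, a, 30, 33, 14), (31, b, x, a, 34, 33, 14), (33, r, c, a, 11, 25, 27), (33, r, c, a, 11, 40, 2), (33, r, c, a, 19, 25, 27), (33, r, c, a, 19, 40, 2), (33, r, c, a, 20, 25, 27), (33, r, c, a, 20, 40, 2), (33, r, c, a, 26, 25, 27), (33, r, c, a, 26, 40, 2), (33, r, c, a, 27, 25, 27), (33, r, c, a, 27, 40, 2), (33, r, c, a, 30, 25, 27), (33, r, c, a, 30, 40, 2), (33, r, c, a, 34, 25, 27), (33, r, c, a, 34, 40, 2), (37, c, x, a, 11, 33, 14), (37, c, x, a, 19, 33, 14), (37, c, x, a, 20, 33, 14), (37, c, x, a, 26, 33, 14), (37, c, x, a, 27, 33, 14), (37, c, x, a, 30, 33, 14), (37, c, x, a, 34, 33, 14)}.
Filtering on E > G leaves {(13, t, c, a, 19, 25, 27), (13, t, c, a, 19, 40, 2), (13, t, c, a, 20, 25, 27), (13, t, c, a, 20, 40, 2), (13, t, c, a, 26, 25, 27), (13, t, c, a, 26, 40, 2), (13, t, c, a, 27, 25, 27), (13, t, c, a, 27, 40, 2), (13, t, c, a, 30, 25, 27), (13, t, c, a, 30, 40, 2), (13, t, c, a, 34, 25, 27), (13, t, c, a, 34, 40, 2), (28, z, n, a, 30, 25, 2), (28, z, n, a, 30, 29, 28), (28, z, n, a, 34, 25, 2), (28, z, n, a, 34, 29, 28), (30, k, c, a, 34, 25, 27), (30, k, c, a, 34, 40, 2), (31, b, x, a, 34, 33, 14), (33, r, c, a, 34, 25, 27), (33, r, c, a, 34, 40, 2)}.
Keep only column(s) D, G, B (16 duplicate(s) eliminated): {(a, 13, c), (a, 28, n), (a, 30, c), (a, 31, x), (a, 33, c)}

{(a, 13, c), (a, 28, n), (a, 30, c), (a, 31, x), (a, 33, c)}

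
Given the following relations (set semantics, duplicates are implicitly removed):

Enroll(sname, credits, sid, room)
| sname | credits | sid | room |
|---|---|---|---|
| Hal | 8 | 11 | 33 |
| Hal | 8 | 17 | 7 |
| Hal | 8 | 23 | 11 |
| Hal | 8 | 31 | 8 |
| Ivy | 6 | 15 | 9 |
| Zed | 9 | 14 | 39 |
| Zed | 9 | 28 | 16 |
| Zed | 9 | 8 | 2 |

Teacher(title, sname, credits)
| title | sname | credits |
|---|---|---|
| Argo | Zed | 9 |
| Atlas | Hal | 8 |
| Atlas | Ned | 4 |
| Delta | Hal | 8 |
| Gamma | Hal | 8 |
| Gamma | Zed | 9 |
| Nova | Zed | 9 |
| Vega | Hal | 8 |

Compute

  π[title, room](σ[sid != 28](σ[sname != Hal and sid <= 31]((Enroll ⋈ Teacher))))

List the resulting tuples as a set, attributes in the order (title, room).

{(Argo, 2), (Argo, 39), (Gamma, 2), (Gamma, 39), (Nova, 2), (Nova, 39)}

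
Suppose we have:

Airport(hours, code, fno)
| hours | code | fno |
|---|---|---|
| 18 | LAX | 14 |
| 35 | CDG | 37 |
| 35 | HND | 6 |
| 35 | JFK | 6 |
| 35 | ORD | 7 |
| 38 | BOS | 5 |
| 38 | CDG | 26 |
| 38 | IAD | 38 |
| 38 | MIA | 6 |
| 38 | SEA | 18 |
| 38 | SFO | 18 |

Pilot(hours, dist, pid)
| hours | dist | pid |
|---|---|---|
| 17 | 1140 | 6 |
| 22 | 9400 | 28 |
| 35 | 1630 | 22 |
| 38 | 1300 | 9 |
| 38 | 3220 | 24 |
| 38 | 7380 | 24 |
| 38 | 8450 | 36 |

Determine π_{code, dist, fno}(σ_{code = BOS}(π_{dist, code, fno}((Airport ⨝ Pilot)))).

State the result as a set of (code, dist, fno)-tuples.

Joining Airport and Pilot on hours yields {(35, CDG, 37, 1630, 22), (35, HND, 6, 1630, 22), (35, JFK, 6, 1630, 22), (35, ORD, 7, 1630, 22), (38, BOS, 5, 1300, 9), (38, BOS, 5, 3220, 24), (38, BOS, 5, 7380, 24), (38, BOS, 5, 8450, 36), (38, CDG, 26, 1300, 9), (38, CDG, 26, 3220, 24), (38, CDG, 26, 7380, 24), (38, CDG, 26, 8450, 36), (38, IAD, 38, 1300, 9), (38, IAD, 38, 3220, 24), (38, IAD, 38, 7380, 24), (38, IAD, 38, 8450, 36), (38, MIA, 6, 1300, 9), (38, MIA, 6, 3220, 24), (38, MIA, 6, 7380, 24), (38, MIA, 6, 8450, 36), (38, SEA, 18, 1300, 9), (38, SEA, 18, 3220, 24), (38, SEA, 18, 7380, 24), (38, SEA, 18, 8450, 36), (38, SFO, 18, 1300, 9), (38, SFO, 18, 3220, 24), (38, SFO, 18, 7380, 24), (38, SFO, 18, 8450, 36)}.
Projecting to dist, code, fno: {(1300, BOS, 5), (1300, CDG, 26), (1300, IAD, 38), (1300, MIA, 6), (1300, SEA, 18), (1300, SFO, 18), (1630, CDG, 37), (1630, HND, 6), (1630, JFK, 6), (1630, ORD, 7), (3220, BOS, 5), (3220, CDG, 26), (3220, IAD, 38), (3220, MIA, 6), (3220, SEA, 18), (3220, SFO, 18), (7380, BOS, 5), (7380, CDG, 26), (7380, IAD, 38), (7380, MIA, 6), (7380, SEA, 18), (7380, SFO, 18), (8450, BOS, 5), (8450, CDG, 26), (8450, IAD, 38), (8450, MIA, 6), (8450, SEA, 18), (8450, SFO, 18)}
σ[code = BOS]: keep tuples satisfying code = BOS → {(1300, BOS, 5), (3220, BOS, 5), (7380, BOS, 5), (8450, BOS, 5)}
Projecting to code, dist, fno: {(BOS, 1300, 5), (BOS, 3220, 5), (BOS, 7380, 5), (BOS, 8450, 5)}

{(BOS, 1300, 5), (BOS, 3220, 5), (BOS, 7380, 5), (BOS, 8450, 5)}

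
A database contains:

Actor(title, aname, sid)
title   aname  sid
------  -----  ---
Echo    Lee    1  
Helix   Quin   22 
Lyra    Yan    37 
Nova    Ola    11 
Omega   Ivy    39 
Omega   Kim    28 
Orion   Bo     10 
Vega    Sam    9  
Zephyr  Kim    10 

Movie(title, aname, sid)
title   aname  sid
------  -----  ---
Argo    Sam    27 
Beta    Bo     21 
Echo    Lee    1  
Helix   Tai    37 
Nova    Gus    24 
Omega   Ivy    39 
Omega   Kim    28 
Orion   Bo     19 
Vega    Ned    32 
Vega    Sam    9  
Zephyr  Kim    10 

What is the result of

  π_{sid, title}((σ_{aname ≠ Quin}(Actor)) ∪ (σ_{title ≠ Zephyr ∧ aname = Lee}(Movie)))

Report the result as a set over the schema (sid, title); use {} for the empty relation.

Filtering on aname ≠ Quin leaves {(Echo, Lee, 1), (Lyra, Yan, 37), (Nova, Ola, 11), (Omega, Ivy, 39), (Omega, Kim, 28), (Orion, Bo, 10), (Vega, Sam, 9), (Zephyr, Kim, 10)}.
Filtering on title ≠ Zephyr ∧ aname = Lee leaves {(Echo, Lee, 1)}.
Taking the union: {(Echo, Lee, 1), (Lyra, Yan, 37), (Nova, Ola, 11), (Omega, Ivy, 39), (Omega, Kim, 28), (Orion, Bo, 10), (Vega, Sam, 9), (Zephyr, Kim, 10)}
Keep only column(s) sid, title: {(1, Echo), (10, Orion), (10, Zephyr), (11, Nova), (28, Omega), (37, Lyra), (39, Omega), (9, Vega)}

{(1, Echo), (10, Orion), (10, Zephyr), (11, Nova), (28, Omega), (37, Lyra), (39, Omega), (9, Vega)}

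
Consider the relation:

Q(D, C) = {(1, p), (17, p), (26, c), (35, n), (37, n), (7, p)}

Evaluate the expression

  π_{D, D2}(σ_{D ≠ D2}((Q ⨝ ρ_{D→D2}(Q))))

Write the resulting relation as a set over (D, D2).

{(1, 17), (1, 7), (17, 1), (17, 7), (35, 37), (37, 35), (7, 1), (7, 17)}

ρ[D→D2]: schema becomes (D2, C); tuples unchanged.
Natural join on C: {(1, p, 1), (1, p, 17), (1, p, 7), (17, p, 1), (17, p, 17), (17, p, 7), (26, c, 26), (35, n, 35), (35, n, 37), (37, n, 35), (37, n, 37), (7, p, 1), (7, p, 17), (7, p, 7)}
Selection D ≠ D2: {(1, p, 17), (1, p, 7), (17, p, 1), (17, p, 7), (35, n, 37), (37, n, 35), (7, p, 1), (7, p, 17)}
π[D, D2]: project onto (D, D2) → {(1, 17), (1, 7), (17, 1), (17, 7), (35, 37), (37, 35), (7, 1), (7, 17)}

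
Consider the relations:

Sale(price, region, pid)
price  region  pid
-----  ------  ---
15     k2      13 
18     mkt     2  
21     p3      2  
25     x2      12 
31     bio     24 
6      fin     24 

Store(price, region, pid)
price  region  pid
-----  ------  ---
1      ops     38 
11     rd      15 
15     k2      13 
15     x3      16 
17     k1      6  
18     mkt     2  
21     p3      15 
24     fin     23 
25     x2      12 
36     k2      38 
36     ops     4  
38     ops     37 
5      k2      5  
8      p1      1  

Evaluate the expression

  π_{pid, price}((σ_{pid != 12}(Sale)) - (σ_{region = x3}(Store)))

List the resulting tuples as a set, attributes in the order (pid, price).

Filtering on pid != 12 leaves {(15, k2, 13), (18, mkt, 2), (21, p3, 2), (31, bio, 24), (6, fin, 24)}.
Filtering on region = x3 leaves {(15, x3, 16)}.
Taking the difference: {(15, k2, 13), (18, mkt, 2), (21, p3, 2), (31, bio, 24), (6, fin, 24)}
Keep only column(s) pid, price: {(13, 15), (2, 18), (2, 21), (24, 31), (24, 6)}

{(13, 15), (2, 18), (2, 21), (24, 31), (24, 6)}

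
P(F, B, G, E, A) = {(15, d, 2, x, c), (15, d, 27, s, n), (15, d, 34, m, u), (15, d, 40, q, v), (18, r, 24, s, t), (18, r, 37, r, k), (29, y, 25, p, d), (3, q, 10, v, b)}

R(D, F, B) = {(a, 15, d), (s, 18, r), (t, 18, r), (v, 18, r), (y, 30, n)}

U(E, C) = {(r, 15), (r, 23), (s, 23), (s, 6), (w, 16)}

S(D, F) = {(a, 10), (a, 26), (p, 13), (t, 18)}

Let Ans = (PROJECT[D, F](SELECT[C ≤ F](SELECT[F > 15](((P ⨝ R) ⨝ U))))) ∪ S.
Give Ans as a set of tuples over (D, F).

{(a, 10), (a, 26), (p, 13), (s, 18), (t, 18), (v, 18)}

Joining P and R on F, B yields {(15, d, 2, x, c, a), (15, d, 27, s, n, a), (15, d, 34, m, u, a), (15, d, 40, q, v, a), (18, r, 24, s, t, s), (18, r, 24, s, t, t), (18, r, 24, s, t, v), (18, r, 37, r, k, s), (18, r, 37, r, k, t), (18, r, 37, r, k, v)}.
Joining (P ⨝ R) and U on E yields {(15, d, 27, s, n, a, 23), (15, d, 27, s, n, a, 6), (18, r, 24, s, t, s, 23), (18, r, 24, s, t, s, 6), (18, r, 24, s, t, t, 23), (18, r, 24, s, t, t, 6), (18, r, 24, s, t, v, 23), (18, r, 24, s, t, v, 6), (18, r, 37, r, k, s, 15), (18, r, 37, r, k, s, 23), (18, r, 37, r, k, t, 15), (18, r, 37, r, k, t, 23), (18, r, 37, r, k, v, 15), (18, r, 37, r, k, v, 23)}.
Filtering on F > 15 leaves {(18, r, 24, s, t, s, 23), (18, r, 24, s, t, s, 6), (18, r, 24, s, t, t, 23), (18, r, 24, s, t, t, 6), (18, r, 24, s, t, v, 23), (18, r, 24, s, t, v, 6), (18, r, 37, r, k, s, 15), (18, r, 37, r, k, s, 23), (18, r, 37, r, k, t, 15), (18, r, 37, r, k, t, 23), (18, r, 37, r, k, v, 15), (18, r, 37, r, k, v, 23)}.
Filtering on C ≤ F leaves {(18, r, 24, s, t, s, 6), (18, r, 24, s, t, t, 6), (18, r, 24, s, t, v, 6), (18, r, 37, r, k, s, 15), (18, r, 37, r, k, t, 15), (18, r, 37, r, k, v, 15)}.
Keep only column(s) D, F (3 duplicate(s) eliminated): {(s, 18), (t, 18), (v, 18)}
Set union of the two operands is {(a, 10), (a, 26), (p, 13), (s, 18), (t, 18), (v, 18)}.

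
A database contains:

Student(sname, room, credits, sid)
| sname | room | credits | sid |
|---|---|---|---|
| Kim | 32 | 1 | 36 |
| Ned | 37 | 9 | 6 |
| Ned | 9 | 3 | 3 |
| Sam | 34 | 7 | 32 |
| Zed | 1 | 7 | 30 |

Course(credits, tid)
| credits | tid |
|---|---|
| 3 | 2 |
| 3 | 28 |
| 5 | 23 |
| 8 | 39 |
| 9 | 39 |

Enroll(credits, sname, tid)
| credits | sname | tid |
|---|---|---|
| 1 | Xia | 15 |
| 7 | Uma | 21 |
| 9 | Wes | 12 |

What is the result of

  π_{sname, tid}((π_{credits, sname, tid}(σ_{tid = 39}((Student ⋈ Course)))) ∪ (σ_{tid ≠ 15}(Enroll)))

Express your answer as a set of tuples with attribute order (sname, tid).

Natural join on credits: {(Ned, 37, 9, 6, 39), (Ned, 9, 3, 3, 2), (Ned, 9, 3, 3, 28)}
Selection tid = 39: {(Ned, 37, 9, 6, 39)}
π[credits, sname, tid]: project onto (credits, sname, tid) → {(9, Ned, 39)}
Selection tid ≠ 15: {(7, Uma, 21), (9, Wes, 12)}
Set union of the two operands is {(7, Uma, 21), (9, Ned, 39), (9, Wes, 12)}.
π[sname, tid]: project onto (sname, tid) → {(Ned, 39), (Uma, 21), (Wes, 12)}

{(Ned, 39), (Uma, 21), (Wes, 12)}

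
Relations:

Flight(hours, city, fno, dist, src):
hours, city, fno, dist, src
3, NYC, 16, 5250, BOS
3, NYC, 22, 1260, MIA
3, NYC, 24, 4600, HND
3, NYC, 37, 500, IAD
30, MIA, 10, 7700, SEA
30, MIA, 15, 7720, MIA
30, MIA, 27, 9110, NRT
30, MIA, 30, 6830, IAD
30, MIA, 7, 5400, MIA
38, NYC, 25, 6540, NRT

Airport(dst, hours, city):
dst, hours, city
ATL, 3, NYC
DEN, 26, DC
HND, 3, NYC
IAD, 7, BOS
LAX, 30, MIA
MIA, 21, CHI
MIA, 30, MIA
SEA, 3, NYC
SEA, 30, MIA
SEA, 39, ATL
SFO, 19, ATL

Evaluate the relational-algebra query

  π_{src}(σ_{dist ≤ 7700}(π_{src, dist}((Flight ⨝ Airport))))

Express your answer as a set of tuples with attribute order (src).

{BOS, HND, IAD, MIA, SEA}

Natural join on hours, city: {(3, NYC, 16, 5250, BOS, ATL), (3, NYC, 16, 5250, BOS, HND), (3, NYC, 16, 5250, BOS, SEA), (3, NYC, 22, 1260, MIA, ATL), (3, NYC, 22, 1260, MIA, HND), (3, NYC, 22, 1260, MIA, SEA), (3, NYC, 24, 4600, HND, ATL), (3, NYC, 24, 4600, HND, HND), (3, NYC, 24, 4600, HND, SEA), (3, NYC, 37, 500, IAD, ATL), (3, NYC, 37, 500, IAD, HND), (3, NYC, 37, 500, IAD, SEA), (30, MIA, 10, 7700, SEA, LAX), (30, MIA, 10, 7700, SEA, MIA), (30, MIA, 10, 7700, SEA, SEA), (30, MIA, 15, 7720, MIA, LAX), (30, MIA, 15, 7720, MIA, MIA), (30, MIA, 15, 7720, MIA, SEA), (30, MIA, 27, 9110, NRT, LAX), (30, MIA, 27, 9110, NRT, MIA), (30, MIA, 27, 9110, NRT, SEA), (30, MIA, 30, 6830, IAD, LAX), (30, MIA, 30, 6830, IAD, MIA), (30, MIA, 30, 6830, IAD, SEA), (30, MIA, 7, 5400, MIA, LAX), (30, MIA, 7, 5400, MIA, MIA), (30, MIA, 7, 5400, MIA, SEA)}
Projecting to src, dist (18 duplicate(s) eliminated): {(BOS, 5250), (HND, 4600), (IAD, 500), (IAD, 6830), (MIA, 1260), (MIA, 5400), (MIA, 7720), (NRT, 9110), (SEA, 7700)}
Selection dist ≤ 7700: {(BOS, 5250), (HND, 4600), (IAD, 500), (IAD, 6830), (MIA, 1260), (MIA, 5400), (SEA, 7700)}
Projecting to src (2 duplicate(s) eliminated): {BOS, HND, IAD, MIA, SEA}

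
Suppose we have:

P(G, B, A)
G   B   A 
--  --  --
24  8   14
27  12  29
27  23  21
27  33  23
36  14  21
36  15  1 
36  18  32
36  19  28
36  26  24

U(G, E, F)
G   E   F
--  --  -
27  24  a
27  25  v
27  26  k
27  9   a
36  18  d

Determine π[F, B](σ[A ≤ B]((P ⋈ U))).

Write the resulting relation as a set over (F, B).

{(a, 23), (a, 33), (d, 15), (d, 26), (k, 23), (k, 33), (v, 23), (v, 33)}

P ⋈ U (natural join on G): {(27, 12, 29, 24, a), (27, 12, 29, 25, v), (27, 12, 29, 26, k), (27, 12, 29, 9, a), (27, 23, 21, 24, a), (27, 23, 21, 25, v), (27, 23, 21, 26, k), (27, 23, 21, 9, a), (27, 33, 23, 24, a), (27, 33, 23, 25, v), (27, 33, 23, 26, k), (27, 33, 23, 9, a), (36, 14, 21, 18, d), (36, 15, 1, 18, d), (36, 18, 32, 18, d), (36, 19, 28, 18, d), (36, 26, 24, 18, d)}
σ[A ≤ B]: keep tuples satisfying A ≤ B → {(27, 23, 21, 24, a), (27, 23, 21, 25, v), (27, 23, 21, 26, k), (27, 23, 21, 9, a), (27, 33, 23, 24, a), (27, 33, 23, 25, v), (27, 33, 23, 26, k), (27, 33, 23, 9, a), (36, 15, 1, 18, d), (36, 26, 24, 18, d)}
Projecting to F, B (2 duplicate(s) eliminated): {(a, 23), (a, 33), (d, 15), (d, 26), (k, 23), (k, 33), (v, 23), (v, 33)}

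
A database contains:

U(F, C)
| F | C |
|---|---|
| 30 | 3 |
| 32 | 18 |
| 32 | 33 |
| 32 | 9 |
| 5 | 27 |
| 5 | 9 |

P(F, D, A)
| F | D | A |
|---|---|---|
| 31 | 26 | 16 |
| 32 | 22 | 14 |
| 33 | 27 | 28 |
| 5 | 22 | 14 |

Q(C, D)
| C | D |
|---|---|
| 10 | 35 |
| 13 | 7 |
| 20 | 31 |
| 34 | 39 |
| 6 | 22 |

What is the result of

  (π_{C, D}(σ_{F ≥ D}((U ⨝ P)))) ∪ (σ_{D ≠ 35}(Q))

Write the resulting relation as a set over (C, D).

{(13, 7), (18, 22), (20, 31), (33, 22), (34, 39), (6, 22), (9, 22)}

Joining U and P on F yields {(32, 18, 22, 14), (32, 33, 22, 14), (32, 9, 22, 14), (5, 27, 22, 14), (5, 9, 22, 14)}.
Selection F ≥ D: {(32, 18, 22, 14), (32, 33, 22, 14), (32, 9, 22, 14)}
Keep only column(s) C, D: {(18, 22), (33, 22), (9, 22)}
Selection D ≠ 35: {(13, 7), (20, 31), (34, 39), (6, 22)}
Set union of the two operands is {(13, 7), (18, 22), (20, 31), (33, 22), (34, 39), (6, 22), (9, 22)}.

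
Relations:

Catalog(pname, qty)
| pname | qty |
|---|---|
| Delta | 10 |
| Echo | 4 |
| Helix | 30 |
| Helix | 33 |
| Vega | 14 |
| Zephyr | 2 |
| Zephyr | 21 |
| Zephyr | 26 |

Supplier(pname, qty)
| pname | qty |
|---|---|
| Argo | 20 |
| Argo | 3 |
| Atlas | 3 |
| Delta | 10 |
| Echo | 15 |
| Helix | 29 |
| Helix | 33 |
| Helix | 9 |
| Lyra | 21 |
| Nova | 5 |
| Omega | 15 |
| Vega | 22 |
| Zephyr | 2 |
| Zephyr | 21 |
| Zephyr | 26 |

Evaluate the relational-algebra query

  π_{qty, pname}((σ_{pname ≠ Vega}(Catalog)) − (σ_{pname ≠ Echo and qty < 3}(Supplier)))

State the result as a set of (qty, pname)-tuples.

{(10, Delta), (21, Zephyr), (26, Zephyr), (30, Helix), (33, Helix), (4, Echo)}

Filtering on pname ≠ Vega leaves {(Delta, 10), (Echo, 4), (Helix, 30), (Helix, 33), (Zephyr, 2), (Zephyr, 21), (Zephyr, 26)}.
Filtering on pname ≠ Echo and qty < 3 leaves {(Zephyr, 2)}.
Set difference of the two operands is {(Delta, 10), (Echo, 4), (Helix, 30), (Helix, 33), (Zephyr, 21), (Zephyr, 26)}.
π[qty, pname]: project onto (qty, pname) → {(10, Delta), (21, Zephyr), (26, Zephyr), (30, Helix), (33, Helix), (4, Echo)}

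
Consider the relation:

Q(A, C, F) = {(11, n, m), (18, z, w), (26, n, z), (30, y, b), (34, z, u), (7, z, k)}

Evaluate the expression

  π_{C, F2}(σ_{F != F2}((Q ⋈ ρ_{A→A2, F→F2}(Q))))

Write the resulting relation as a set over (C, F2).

{(n, m), (n, z), (z, k), (z, u), (z, w)}

ρ[A→A2, F→F2]: schema becomes (A2, C, F2); tuples unchanged.
Q ⋈ ρ_{A→A2, F→F2}(Q) (natural join on C): {(11, n, m, 11, m), (11, n, m, 26, z), (18, z, w, 18, w), (18, z, w, 34, u), (18, z, w, 7, k), (26, n, z, 11, m), (26, n, z, 26, z), (30, y, b, 30, b), (34, z, u, 18, w), (34, z, u, 34, u), (34, z, u, 7, k), (7, z, k, 18, w), (7, z, k, 34, u), (7, z, k, 7, k)}
σ[F != F2]: keep tuples satisfying F != F2 → {(11, n, m, 26, z), (18, z, w, 34, u), (18, z, w, 7, k), (26, n, z, 11, m), (34, z, u, 18, w), (34, z, u, 7, k), (7, z, k, 18, w), (7, z, k, 34, u)}
Projecting to C, F2 (3 duplicate(s) eliminated): {(n, m), (n, z), (z, k), (z, u), (z, w)}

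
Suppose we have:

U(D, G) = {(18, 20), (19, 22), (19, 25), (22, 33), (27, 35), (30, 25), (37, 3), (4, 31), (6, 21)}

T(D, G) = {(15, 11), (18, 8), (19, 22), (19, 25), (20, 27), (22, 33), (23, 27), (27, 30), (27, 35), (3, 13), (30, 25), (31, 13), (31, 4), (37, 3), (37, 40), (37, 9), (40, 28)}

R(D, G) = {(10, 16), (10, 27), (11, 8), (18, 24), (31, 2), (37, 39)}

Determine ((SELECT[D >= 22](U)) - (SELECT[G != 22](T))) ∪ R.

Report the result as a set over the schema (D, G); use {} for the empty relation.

Apply σ_{D >= 22}; surviving tuples: {(22, 33), (27, 35), (30, 25), (37, 3)}
Apply σ_{G != 22}; surviving tuples: {(15, 11), (18, 8), (19, 25), (20, 27), (22, 33), (23, 27), (27, 30), (27, 35), (3, 13), (30, 25), (31, 13), (31, 4), (37, 3), (37, 40), (37, 9), (40, 28)}
Taking the difference: {}
Taking the union: {(10, 16), (10, 27), (11, 8), (18, 24), (31, 2), (37, 39)}

{(10, 16), (10, 27), (11, 8), (18, 24), (31, 2), (37, 39)}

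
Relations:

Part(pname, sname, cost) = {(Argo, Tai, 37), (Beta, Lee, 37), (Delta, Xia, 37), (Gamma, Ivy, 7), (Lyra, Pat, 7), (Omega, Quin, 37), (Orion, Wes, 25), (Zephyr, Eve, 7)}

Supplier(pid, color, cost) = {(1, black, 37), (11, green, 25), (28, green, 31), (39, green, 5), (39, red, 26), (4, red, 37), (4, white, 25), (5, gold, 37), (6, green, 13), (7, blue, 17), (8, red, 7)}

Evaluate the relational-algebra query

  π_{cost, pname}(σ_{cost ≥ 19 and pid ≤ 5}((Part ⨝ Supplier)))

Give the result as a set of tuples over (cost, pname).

{(25, Orion), (37, Argo), (37, Beta), (37, Delta), (37, Omega)}

Natural join on cost: {(Argo, Tai, 37, 1, black), (Argo, Tai, 37, 4, red), (Argo, Tai, 37, 5, gold), (Beta, Lee, 37, 1, black), (Beta, Lee, 37, 4, red), (Beta, Lee, 37, 5, gold), (Delta, Xia, 37, 1, black), (Delta, Xia, 37, 4, red), (Delta, Xia, 37, 5, gold), (Gamma, Ivy, 7, 8, red), (Lyra, Pat, 7, 8, red), (Omega, Quin, 37, 1, black), (Omega, Quin, 37, 4, red), (Omega, Quin, 37, 5, gold), (Orion, Wes, 25, 11, green), (Orion, Wes, 25, 4, white), (Zephyr, Eve, 7, 8, red)}
Selection cost ≥ 19 and pid ≤ 5: {(Argo, Tai, 37, 1, black), (Argo, Tai, 37, 4, red), (Argo, Tai, 37, 5, gold), (Beta, Lee, 37, 1, black), (Beta, Lee, 37, 4, red), (Beta, Lee, 37, 5, gold), (Delta, Xia, 37, 1, black), (Delta, Xia, 37, 4, red), (Delta, Xia, 37, 5, gold), (Omega, Quin, 37, 1, black), (Omega, Quin, 37, 4, red), (Omega, Quin, 37, 5, gold), (Orion, Wes, 25, 4, white)}
Keep only column(s) cost, pname (8 duplicate(s) eliminated): {(25, Orion), (37, Argo), (37, Beta), (37, Delta), (37, Omega)}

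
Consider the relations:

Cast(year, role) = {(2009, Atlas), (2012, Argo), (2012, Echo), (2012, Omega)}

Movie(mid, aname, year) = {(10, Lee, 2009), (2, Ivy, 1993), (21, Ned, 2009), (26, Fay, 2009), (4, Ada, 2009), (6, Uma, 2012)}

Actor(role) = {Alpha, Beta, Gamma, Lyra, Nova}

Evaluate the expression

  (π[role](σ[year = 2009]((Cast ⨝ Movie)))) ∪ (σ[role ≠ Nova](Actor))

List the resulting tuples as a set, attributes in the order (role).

Cast ⋈ Movie (natural join on year): {(2009, Atlas, 10, Lee), (2009, Atlas, 21, Ned), (2009, Atlas, 26, Fay), (2009, Atlas, 4, Ada), (2012, Argo, 6, Uma), (2012, Echo, 6, Uma), (2012, Omega, 6, Uma)}
Apply σ_{year = 2009}; surviving tuples: {(2009, Atlas, 10, Lee), (2009, Atlas, 21, Ned), (2009, Atlas, 26, Fay), (2009, Atlas, 4, Ada)}
π_{role} gives {Atlas} (3 duplicate(s) eliminated).
Apply σ_{role ≠ Nova}; surviving tuples: {Alpha, Beta, Gamma, Lyra}
Set union of the two operands is {Alpha, Atlas, Beta, Gamma, Lyra}.

{Alpha, Atlas, Beta, Gamma, Lyra}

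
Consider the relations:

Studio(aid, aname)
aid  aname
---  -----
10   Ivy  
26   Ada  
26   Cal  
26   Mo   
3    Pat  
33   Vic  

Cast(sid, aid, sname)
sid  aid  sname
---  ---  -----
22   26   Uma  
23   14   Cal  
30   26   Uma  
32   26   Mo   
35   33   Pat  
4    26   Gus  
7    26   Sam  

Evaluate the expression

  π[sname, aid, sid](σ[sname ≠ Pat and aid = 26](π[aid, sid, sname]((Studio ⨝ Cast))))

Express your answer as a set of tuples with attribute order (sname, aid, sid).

{(Gus, 26, 4), (Mo, 26, 32), (Sam, 26, 7), (Uma, 26, 22), (Uma, 26, 30)}

Joining Studio and Cast on aid yields {(26, Ada, 22, Uma), (26, Ada, 30, Uma), (26, Ada, 32, Mo), (26, Ada, 4, Gus), (26, Ada, 7, Sam), (26, Cal, 22, Uma), (26, Cal, 30, Uma), (26, Cal, 32, Mo), (26, Cal, 4, Gus), (26, Cal, 7, Sam), (26, Mo, 22, Uma), (26, Mo, 30, Uma), (26, Mo, 32, Mo), (26, Mo, 4, Gus), (26, Mo, 7, Sam), (33, Vic, 35, Pat)}.
π[aid, sid, sname]: project onto (aid, sid, sname) (10 duplicate(s) eliminated) → {(26, 22, Uma), (26, 30, Uma), (26, 32, Mo), (26, 4, Gus), (26, 7, Sam), (33, 35, Pat)}
Apply σ_{sname ≠ Pat and aid = 26}; surviving tuples: {(26, 22, Uma), (26, 30, Uma), (26, 32, Mo), (26, 4, Gus), (26, 7, Sam)}
π[sname, aid, sid]: project onto (sname, aid, sid) → {(Gus, 26, 4), (Mo, 26, 32), (Sam, 26, 7), (Uma, 26, 22), (Uma, 26, 30)}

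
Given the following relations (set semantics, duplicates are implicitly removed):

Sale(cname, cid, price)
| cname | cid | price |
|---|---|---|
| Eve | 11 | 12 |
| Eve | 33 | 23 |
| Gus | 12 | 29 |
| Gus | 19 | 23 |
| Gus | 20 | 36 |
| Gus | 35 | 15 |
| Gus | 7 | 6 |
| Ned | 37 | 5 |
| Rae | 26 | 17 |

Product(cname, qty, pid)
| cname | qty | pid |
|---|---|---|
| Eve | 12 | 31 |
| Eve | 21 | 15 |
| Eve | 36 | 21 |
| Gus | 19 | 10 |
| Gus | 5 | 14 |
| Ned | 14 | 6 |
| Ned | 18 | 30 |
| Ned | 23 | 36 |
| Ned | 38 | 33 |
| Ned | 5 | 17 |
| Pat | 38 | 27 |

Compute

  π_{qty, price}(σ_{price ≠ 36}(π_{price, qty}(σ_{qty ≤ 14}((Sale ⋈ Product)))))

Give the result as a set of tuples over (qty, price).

Sale ⋈ Product (natural join on cname): {(Eve, 11, 12, 12, 31), (Eve, 11, 12, 21, 15), (Eve, 11, 12, 36, 21), (Eve, 33, 23, 12, 31), (Eve, 33, 23, 21, 15), (Eve, 33, 23, 36, 21), (Gus, 12, 29, 19, 10), (Gus, 12, 29, 5, 14), (Gus, 19, 23, 19, 10), (Gus, 19, 23, 5, 14), (Gus, 20, 36, 19, 10), (Gus, 20, 36, 5, 14), (Gus, 35, 15, 19, 10), (Gus, 35, 15, 5, 14), (Gus, 7, 6, 19, 10), (Gus, 7, 6, 5, 14), (Ned, 37, 5, 14, 6), (Ned, 37, 5, 18, 30), (Ned, 37, 5, 23, 36), (Ned, 37, 5, 38, 33), (Ned, 37, 5, 5, 17)}
Filtering on qty ≤ 14 leaves {(Eve, 11, 12, 12, 31), (Eve, 33, 23, 12, 31), (Gus, 12, 29, 5, 14), (Gus, 19, 23, 5, 14), (Gus, 20, 36, 5, 14), (Gus, 35, 15, 5, 14), (Gus, 7, 6, 5, 14), (Ned, 37, 5, 14, 6), (Ned, 37, 5, 5, 17)}.
π[price, qty]: project onto (price, qty) → {(12, 12), (15, 5), (23, 12), (23, 5), (29, 5), (36, 5), (5, 14), (5, 5), (6, 5)}
Filtering on price ≠ 36 leaves {(12, 12), (15, 5), (23, 12), (23, 5), (29, 5), (5, 14), (5, 5), (6, 5)}.
π[qty, price]: project onto (qty, price) → {(12, 12), (12, 23), (14, 5), (5, 15), (5, 23), (5, 29), (5, 5), (5, 6)}

{(12, 12), (12, 23), (14, 5), (5, 15), (5, 23), (5, 29), (5, 5), (5, 6)}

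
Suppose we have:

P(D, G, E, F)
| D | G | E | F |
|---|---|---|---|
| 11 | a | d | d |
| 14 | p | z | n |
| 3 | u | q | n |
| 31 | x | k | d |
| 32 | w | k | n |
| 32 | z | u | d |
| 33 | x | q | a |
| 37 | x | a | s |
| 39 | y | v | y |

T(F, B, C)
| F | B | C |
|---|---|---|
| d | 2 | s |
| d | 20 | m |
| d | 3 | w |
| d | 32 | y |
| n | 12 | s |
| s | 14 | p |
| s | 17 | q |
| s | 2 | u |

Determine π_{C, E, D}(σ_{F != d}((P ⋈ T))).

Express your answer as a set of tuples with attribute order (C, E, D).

Joining P and T on F yields {(11, a, d, d, 2, s), (11, a, d, d, 20, m), (11, a, d, d, 3, w), (11, a, d, d, 32, y), (14, p, z, n, 12, s), (3, u, q, n, 12, s), (31, x, k, d, 2, s), (31, x, k, d, 20, m), (31, x, k, d, 3, w), (31, x, k, d, 32, y), (32, w, k, n, 12, s), (32, z, u, d, 2, s), (32, z, u, d, 20, m), (32, z, u, d, 3, w), (32, z, u, d, 32, y), (37, x, a, s, 14, p), (37, x, a, s, 17, q), (37, x, a, s, 2, u)}.
Apply σ_{F != d}; surviving tuples: {(14, p, z, n, 12, s), (3, u, q, n, 12, s), (32, w, k, n, 12, s), (37, x, a, s, 14, p), (37, x, a, s, 17, q), (37, x, a, s, 2, u)}
π_{C, E, D} gives {(p, a, 37), (q, a, 37), (s, k, 32), (s, q, 3), (s, z, 14), (u, a, 37)}.

{(p, a, 37), (q, a, 37), (s, k, 32), (s, q, 3), (s, z, 14), (u, a, 37)}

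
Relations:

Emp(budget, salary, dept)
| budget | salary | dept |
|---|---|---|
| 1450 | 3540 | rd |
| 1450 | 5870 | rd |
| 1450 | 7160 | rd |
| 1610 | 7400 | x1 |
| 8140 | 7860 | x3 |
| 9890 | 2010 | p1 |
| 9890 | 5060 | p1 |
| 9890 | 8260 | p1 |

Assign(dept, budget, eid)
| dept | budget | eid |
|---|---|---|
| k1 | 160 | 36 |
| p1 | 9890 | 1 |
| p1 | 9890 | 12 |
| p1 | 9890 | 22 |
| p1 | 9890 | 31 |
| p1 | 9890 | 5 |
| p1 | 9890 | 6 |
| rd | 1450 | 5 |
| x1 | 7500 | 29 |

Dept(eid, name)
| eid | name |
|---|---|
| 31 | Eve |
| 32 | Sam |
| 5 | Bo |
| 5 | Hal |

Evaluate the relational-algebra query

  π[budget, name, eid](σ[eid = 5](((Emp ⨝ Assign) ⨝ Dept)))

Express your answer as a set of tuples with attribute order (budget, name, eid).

Natural join on budget, dept: {(1450, 3540, rd, 5), (1450, 5870, rd, 5), (1450, 7160, rd, 5), (9890, 2010, p1, 1), (9890, 2010, p1, 12), (9890, 2010, p1, 22), (9890, 2010, p1, 31), (9890, 2010, p1, 5), (9890, 2010, p1, 6), (9890, 5060, p1, 1), (9890, 5060, p1, 12), (9890, 5060, p1, 22), (9890, 5060, p1, 31), (9890, 5060, p1, 5), (9890, 5060, p1, 6), (9890, 8260, p1, 1), (9890, 8260, p1, 12), (9890, 8260, p1, 22), (9890, 8260, p1, 31), (9890, 8260, p1, 5), (9890, 8260, p1, 6)}
Natural join on eid: {(1450, 3540, rd, 5, Bo), (1450, 3540, rd, 5, Hal), (1450, 5870, rd, 5, Bo), (1450, 5870, rd, 5, Hal), (1450, 7160, rd, 5, Bo), (1450, 7160, rd, 5, Hal), (9890, 2010, p1, 31, Eve), (9890, 2010, p1, 5, Bo), (9890, 2010, p1, 5, Hal), (9890, 5060, p1, 31, Eve), (9890, 5060, p1, 5, Bo), (9890, 5060, p1, 5, Hal), (9890, 8260, p1, 31, Eve), (9890, 8260, p1, 5, Bo), (9890, 8260, p1, 5, Hal)}
Filtering on eid = 5 leaves {(1450, 3540, rd, 5, Bo), (1450, 3540, rd, 5, Hal), (1450, 5870, rd, 5, Bo), (1450, 5870, rd, 5, Hal), (1450, 7160, rd, 5, Bo), (1450, 7160, rd, 5, Hal), (9890, 2010, p1, 5, Bo), (9890, 2010, p1, 5, Hal), (9890, 5060, p1, 5, Bo), (9890, 5060, p1, 5, Hal), (9890, 8260, p1, 5, Bo), (9890, 8260, p1, 5, Hal)}.
π_{budget, name, eid} gives {(1450, Bo, 5), (1450, Hal, 5), (9890, Bo, 5), (9890, Hal, 5)} (8 duplicate(s) eliminated).

{(1450, Bo, 5), (1450, Hal, 5), (9890, Bo, 5), (9890, Hal, 5)}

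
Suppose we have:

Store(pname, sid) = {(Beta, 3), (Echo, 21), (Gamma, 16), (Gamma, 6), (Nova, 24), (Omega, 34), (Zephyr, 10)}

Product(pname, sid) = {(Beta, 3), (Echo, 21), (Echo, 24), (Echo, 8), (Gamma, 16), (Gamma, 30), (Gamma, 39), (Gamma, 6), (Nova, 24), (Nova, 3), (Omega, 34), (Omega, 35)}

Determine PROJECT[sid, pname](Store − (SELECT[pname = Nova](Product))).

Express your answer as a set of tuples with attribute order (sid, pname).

Apply σ_{pname = Nova}; surviving tuples: {(Nova, 24), (Nova, 3)}
Difference: {(Beta, 3), (Echo, 21), (Gamma, 16), (Gamma, 6), (Nova, 24), (Omega, 34), (Zephyr, 10)} with {(Nova, 24), (Nova, 3)} → {(Beta, 3), (Echo, 21), (Gamma, 16), (Gamma, 6), (Omega, 34), (Zephyr, 10)}
π[sid, pname]: project onto (sid, pname) → {(10, Zephyr), (16, Gamma), (21, Echo), (3, Beta), (34, Omega), (6, Gamma)}

{(10, Zephyr), (16, Gamma), (21, Echo), (3, Beta), (34, Omega), (6, Gamma)}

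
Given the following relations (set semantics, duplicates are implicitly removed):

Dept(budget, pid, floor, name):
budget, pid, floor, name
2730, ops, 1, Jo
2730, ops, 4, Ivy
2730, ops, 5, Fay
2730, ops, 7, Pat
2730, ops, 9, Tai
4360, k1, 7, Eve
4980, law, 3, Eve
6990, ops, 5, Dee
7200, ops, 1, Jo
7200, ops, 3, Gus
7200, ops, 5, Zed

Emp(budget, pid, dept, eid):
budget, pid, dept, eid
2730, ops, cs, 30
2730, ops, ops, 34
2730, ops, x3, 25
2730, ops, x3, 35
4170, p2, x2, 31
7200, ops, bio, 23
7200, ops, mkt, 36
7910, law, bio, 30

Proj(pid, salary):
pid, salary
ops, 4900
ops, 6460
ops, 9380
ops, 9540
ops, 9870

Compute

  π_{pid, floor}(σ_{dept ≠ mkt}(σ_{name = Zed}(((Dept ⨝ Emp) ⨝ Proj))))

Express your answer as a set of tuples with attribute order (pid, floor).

{(ops, 5)}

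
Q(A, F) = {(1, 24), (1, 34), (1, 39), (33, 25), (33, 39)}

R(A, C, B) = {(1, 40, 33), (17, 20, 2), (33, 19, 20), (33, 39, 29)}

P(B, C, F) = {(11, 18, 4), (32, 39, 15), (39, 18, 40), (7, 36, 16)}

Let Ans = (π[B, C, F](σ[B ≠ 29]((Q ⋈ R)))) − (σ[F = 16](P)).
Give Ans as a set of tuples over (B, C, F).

{(20, 19, 25), (20, 19, 39), (33, 40, 24), (33, 40, 34), (33, 40, 39)}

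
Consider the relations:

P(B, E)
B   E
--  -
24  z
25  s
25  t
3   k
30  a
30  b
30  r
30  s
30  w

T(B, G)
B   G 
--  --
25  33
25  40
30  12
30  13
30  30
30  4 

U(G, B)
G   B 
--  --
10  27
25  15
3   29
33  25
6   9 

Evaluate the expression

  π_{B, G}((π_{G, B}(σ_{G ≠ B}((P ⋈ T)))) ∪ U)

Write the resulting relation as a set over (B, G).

Joining P and T on B yields {(25, s, 33), (25, s, 40), (25, t, 33), (25, t, 40), (30, a, 12), (30, a, 13), (30, a, 30), (30, a, 4), (30, b, 12), (30, b, 13), (30, b, 30), (30, b, 4), (30, r, 12), (30, r, 13), (30, r, 30), (30, r, 4), (30, s, 12), (30, s, 13), (30, s, 30), (30, s, 4), (30, w, 12), (30, w, 13), (30, w, 30), (30, w, 4)}.
σ[G ≠ B]: keep tuples satisfying G ≠ B → {(25, s, 33), (25, s, 40), (25, t, 33), (25, t, 40), (30, a, 12), (30, a, 13), (30, a, 4), (30, b, 12), (30, b, 13), (30, b, 4), (30, r, 12), (30, r, 13), (30, r, 4), (30, s, 12), (30, s, 13), (30, s, 4), (30, w, 12), (30, w, 13), (30, w, 4)}
Keep only column(s) G, B (14 duplicate(s) eliminated): {(12, 30), (13, 30), (33, 25), (4, 30), (40, 25)}
Set union of the two operands is {(10, 27), (12, 30), (13, 30), (25, 15), (3, 29), (33, 25), (4, 30), (40, 25), (6, 9)}.
Keep only column(s) B, G: {(15, 25), (25, 33), (25, 40), (27, 10), (29, 3), (30, 12), (30, 13), (30, 4), (9, 6)}

{(15, 25), (25, 33), (25, 40), (27, 10), (29, 3), (30, 12), (30, 13), (30, 4), (9, 6)}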